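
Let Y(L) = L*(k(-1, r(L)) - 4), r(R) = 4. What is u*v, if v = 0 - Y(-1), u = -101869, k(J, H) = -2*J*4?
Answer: -407476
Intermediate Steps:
k(J, H) = -8*J
Y(L) = 4*L (Y(L) = L*(-8*(-1) - 4) = L*(8 - 4) = L*4 = 4*L)
v = 4 (v = 0 - 4*(-1) = 0 - 1*(-4) = 0 + 4 = 4)
u*v = -101869*4 = -407476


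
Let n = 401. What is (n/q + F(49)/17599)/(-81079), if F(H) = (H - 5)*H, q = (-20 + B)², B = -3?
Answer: -8197723/754835030809 ≈ -1.0860e-5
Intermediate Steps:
q = 529 (q = (-20 - 3)² = (-23)² = 529)
F(H) = H*(-5 + H) (F(H) = (-5 + H)*H = H*(-5 + H))
(n/q + F(49)/17599)/(-81079) = (401/529 + (49*(-5 + 49))/17599)/(-81079) = (401*(1/529) + (49*44)*(1/17599))*(-1/81079) = (401/529 + 2156*(1/17599))*(-1/81079) = (401/529 + 2156/17599)*(-1/81079) = (8197723/9309871)*(-1/81079) = -8197723/754835030809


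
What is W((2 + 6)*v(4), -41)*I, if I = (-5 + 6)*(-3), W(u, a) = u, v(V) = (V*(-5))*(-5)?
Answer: -2400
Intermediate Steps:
v(V) = 25*V (v(V) = -5*V*(-5) = 25*V)
I = -3 (I = 1*(-3) = -3)
W((2 + 6)*v(4), -41)*I = ((2 + 6)*(25*4))*(-3) = (8*100)*(-3) = 800*(-3) = -2400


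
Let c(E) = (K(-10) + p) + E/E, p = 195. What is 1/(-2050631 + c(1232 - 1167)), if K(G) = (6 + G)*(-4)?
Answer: -1/2050419 ≈ -4.8771e-7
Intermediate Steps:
K(G) = -24 - 4*G
c(E) = 212 (c(E) = ((-24 - 4*(-10)) + 195) + E/E = ((-24 + 40) + 195) + 1 = (16 + 195) + 1 = 211 + 1 = 212)
1/(-2050631 + c(1232 - 1167)) = 1/(-2050631 + 212) = 1/(-2050419) = -1/2050419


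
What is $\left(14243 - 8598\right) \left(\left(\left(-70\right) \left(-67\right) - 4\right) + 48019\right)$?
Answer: $297519725$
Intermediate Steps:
$\left(14243 - 8598\right) \left(\left(\left(-70\right) \left(-67\right) - 4\right) + 48019\right) = 5645 \left(\left(4690 - 4\right) + 48019\right) = 5645 \left(4686 + 48019\right) = 5645 \cdot 52705 = 297519725$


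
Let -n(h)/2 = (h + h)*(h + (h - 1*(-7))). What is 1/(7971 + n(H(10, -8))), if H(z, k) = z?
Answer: 1/6891 ≈ 0.00014512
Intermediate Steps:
n(h) = -4*h*(7 + 2*h) (n(h) = -2*(h + h)*(h + (h - 1*(-7))) = -2*2*h*(h + (h + 7)) = -2*2*h*(h + (7 + h)) = -2*2*h*(7 + 2*h) = -4*h*(7 + 2*h))
1/(7971 + n(H(10, -8))) = 1/(7971 - 4*10*(7 + 2*10)) = 1/(7971 - 4*10*(7 + 20)) = 1/(7971 - 4*10*27) = 1/(7971 - 1080) = 1/6891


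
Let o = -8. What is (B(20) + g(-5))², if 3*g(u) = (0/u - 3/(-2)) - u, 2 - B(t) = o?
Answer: 5329/36 ≈ 148.03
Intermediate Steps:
B(t) = 10 (B(t) = 2 - 1*(-8) = 2 + 8 = 10)
g(u) = ½ - u/3 (g(u) = ((0/u - 3/(-2)) - u)/3 = ((0 - 3*(-½)) - u)/3 = ((0 + 3/2) - u)/3 = (3/2 - u)/3 = ½ - u/3)
(B(20) + g(-5))² = (10 + (½ - ⅓*(-5)))² = (10 + (½ + 5/3))² = (10 + 13/6)² = (73/6)² = 5329/36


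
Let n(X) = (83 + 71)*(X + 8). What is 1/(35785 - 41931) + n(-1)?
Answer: 6625387/6146 ≈ 1078.0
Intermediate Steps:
n(X) = 1232 + 154*X (n(X) = 154*(8 + X) = 1232 + 154*X)
1/(35785 - 41931) + n(-1) = 1/(35785 - 41931) + (1232 + 154*(-1)) = 1/(-6146) + (1232 - 154) = -1/6146 + 1078 = 6625387/6146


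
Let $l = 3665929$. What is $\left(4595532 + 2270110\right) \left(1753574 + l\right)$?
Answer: $37208367415926$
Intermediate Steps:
$\left(4595532 + 2270110\right) \left(1753574 + l\right) = \left(4595532 + 2270110\right) \left(1753574 + 3665929\right) = 6865642 \cdot 5419503 = 37208367415926$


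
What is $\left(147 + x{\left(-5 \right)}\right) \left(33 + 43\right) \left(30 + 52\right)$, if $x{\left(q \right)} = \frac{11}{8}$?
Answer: $924673$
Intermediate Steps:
$x{\left(q \right)} = \frac{11}{8}$ ($x{\left(q \right)} = 11 \cdot \frac{1}{8} = \frac{11}{8}$)
$\left(147 + x{\left(-5 \right)}\right) \left(33 + 43\right) \left(30 + 52\right) = \left(147 + \frac{11}{8}\right) \left(33 + 43\right) \left(30 + 52\right) = \frac{1187 \cdot 76 \cdot 82}{8} = \frac{1187}{8} \cdot 6232 = 924673$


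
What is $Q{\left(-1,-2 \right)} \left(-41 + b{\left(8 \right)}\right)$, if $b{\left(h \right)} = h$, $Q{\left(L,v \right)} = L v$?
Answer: $-66$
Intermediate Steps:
$Q{\left(-1,-2 \right)} \left(-41 + b{\left(8 \right)}\right) = \left(-1\right) \left(-2\right) \left(-41 + 8\right) = 2 \left(-33\right) = -66$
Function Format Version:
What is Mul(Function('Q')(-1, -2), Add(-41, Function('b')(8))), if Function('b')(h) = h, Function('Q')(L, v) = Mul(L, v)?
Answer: -66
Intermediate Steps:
Mul(Function('Q')(-1, -2), Add(-41, Function('b')(8))) = Mul(Mul(-1, -2), Add(-41, 8)) = Mul(2, -33) = -66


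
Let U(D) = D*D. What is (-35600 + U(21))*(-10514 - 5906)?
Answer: 577310780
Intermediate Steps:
U(D) = D²
(-35600 + U(21))*(-10514 - 5906) = (-35600 + 21²)*(-10514 - 5906) = (-35600 + 441)*(-16420) = -35159*(-16420) = 577310780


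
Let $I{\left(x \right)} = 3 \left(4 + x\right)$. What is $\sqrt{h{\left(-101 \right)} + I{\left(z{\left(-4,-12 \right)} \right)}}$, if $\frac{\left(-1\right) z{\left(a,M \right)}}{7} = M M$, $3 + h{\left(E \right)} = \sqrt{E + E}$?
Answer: $\sqrt{-3015 + i \sqrt{202}} \approx 0.1294 + 54.909 i$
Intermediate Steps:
$h{\left(E \right)} = -3 + \sqrt{2} \sqrt{E}$ ($h{\left(E \right)} = -3 + \sqrt{E + E} = -3 + \sqrt{2 E} = -3 + \sqrt{2} \sqrt{E}$)
$z{\left(a,M \right)} = - 7 M^{2}$ ($z{\left(a,M \right)} = - 7 M M = - 7 M^{2}$)
$I{\left(x \right)} = 12 + 3 x$
$\sqrt{h{\left(-101 \right)} + I{\left(z{\left(-4,-12 \right)} \right)}} = \sqrt{\left(-3 + \sqrt{2} \sqrt{-101}\right) + \left(12 + 3 \left(- 7 \left(-12\right)^{2}\right)\right)} = \sqrt{\left(-3 + \sqrt{2} i \sqrt{101}\right) + \left(12 + 3 \left(\left(-7\right) 144\right)\right)} = \sqrt{\left(-3 + i \sqrt{202}\right) + \left(12 + 3 \left(-1008\right)\right)} = \sqrt{\left(-3 + i \sqrt{202}\right) + \left(12 - 3024\right)} = \sqrt{\left(-3 + i \sqrt{202}\right) - 3012} = \sqrt{-3015 + i \sqrt{202}}$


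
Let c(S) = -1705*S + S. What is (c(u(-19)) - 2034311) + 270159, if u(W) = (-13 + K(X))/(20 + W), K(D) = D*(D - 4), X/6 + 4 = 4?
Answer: -1742000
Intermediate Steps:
X = 0 (X = -24 + 6*4 = -24 + 24 = 0)
K(D) = D*(-4 + D)
u(W) = -13/(20 + W) (u(W) = (-13 + 0*(-4 + 0))/(20 + W) = (-13 + 0*(-4))/(20 + W) = (-13 + 0)/(20 + W) = -13/(20 + W))
c(S) = -1704*S
(c(u(-19)) - 2034311) + 270159 = (-(-22152)/(20 - 19) - 2034311) + 270159 = (-(-22152)/1 - 2034311) + 270159 = (-(-22152) - 2034311) + 270159 = (-1704*(-13) - 2034311) + 270159 = (22152 - 2034311) + 270159 = -2012159 + 270159 = -1742000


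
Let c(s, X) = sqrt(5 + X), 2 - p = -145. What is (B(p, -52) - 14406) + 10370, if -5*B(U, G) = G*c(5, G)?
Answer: -4036 + 52*I*sqrt(47)/5 ≈ -4036.0 + 71.299*I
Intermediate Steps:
p = 147 (p = 2 - 1*(-145) = 2 + 145 = 147)
B(U, G) = -G*sqrt(5 + G)/5
(B(p, -52) - 14406) + 10370 = (-1/5*(-52)*sqrt(5 - 52) - 14406) + 10370 = (-1/5*(-52)*sqrt(-47) - 14406) + 10370 = (-1/5*(-52)*I*sqrt(47) - 14406) + 10370 = (52*I*sqrt(47)/5 - 14406) + 10370 = (-14406 + 52*I*sqrt(47)/5) + 10370 = -4036 + 52*I*sqrt(47)/5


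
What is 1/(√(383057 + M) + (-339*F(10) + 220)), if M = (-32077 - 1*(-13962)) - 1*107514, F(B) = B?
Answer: -1585/4895736 - √64357/4895736 ≈ -0.00037557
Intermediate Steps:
M = -125629 (M = (-32077 + 13962) - 107514 = -18115 - 107514 = -125629)
1/(√(383057 + M) + (-339*F(10) + 220)) = 1/(√(383057 - 125629) + (-339*10 + 220)) = 1/(√257428 + (-3390 + 220)) = 1/(2*√64357 - 3170) = 1/(-3170 + 2*√64357)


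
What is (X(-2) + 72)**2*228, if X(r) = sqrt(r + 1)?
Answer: 1181724 + 32832*I ≈ 1.1817e+6 + 32832.0*I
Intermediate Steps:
X(r) = sqrt(1 + r)
(X(-2) + 72)**2*228 = (sqrt(1 - 2) + 72)**2*228 = (sqrt(-1) + 72)**2*228 = (I + 72)**2*228 = (72 + I)**2*228 = 228*(72 + I)**2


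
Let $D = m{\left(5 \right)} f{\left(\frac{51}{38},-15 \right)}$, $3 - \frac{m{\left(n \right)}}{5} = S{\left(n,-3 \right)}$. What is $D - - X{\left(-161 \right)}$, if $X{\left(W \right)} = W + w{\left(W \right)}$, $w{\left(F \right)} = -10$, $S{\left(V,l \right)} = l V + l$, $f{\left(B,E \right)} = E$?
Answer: $-1746$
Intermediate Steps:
$S{\left(V,l \right)} = l + V l$ ($S{\left(V,l \right)} = V l + l = l + V l$)
$m{\left(n \right)} = 30 + 15 n$ ($m{\left(n \right)} = 15 - 5 \left(- 3 \left(1 + n\right)\right) = 15 - 5 \left(-3 - 3 n\right) = 15 + \left(15 + 15 n\right) = 30 + 15 n$)
$X{\left(W \right)} = -10 + W$ ($X{\left(W \right)} = W - 10 = -10 + W$)
$D = -1575$ ($D = \left(30 + 15 \cdot 5\right) \left(-15\right) = \left(30 + 75\right) \left(-15\right) = 105 \left(-15\right) = -1575$)
$D - - X{\left(-161 \right)} = -1575 - - (-10 - 161) = -1575 - \left(-1\right) \left(-171\right) = -1575 - 171 = -1746$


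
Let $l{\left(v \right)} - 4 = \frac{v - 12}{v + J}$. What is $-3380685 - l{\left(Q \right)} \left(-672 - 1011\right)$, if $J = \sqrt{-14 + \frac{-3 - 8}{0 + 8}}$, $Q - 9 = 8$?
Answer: $\frac{33 \left(- 102241 \sqrt{246} + 6951368 i\right)}{\sqrt{246} - 68 i} \approx -3.3735 \cdot 10^{6} - 108.41 i$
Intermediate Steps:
$Q = 17$ ($Q = 9 + 8 = 17$)
$J = \frac{i \sqrt{246}}{4}$ ($J = \sqrt{-14 - \frac{11}{8}} = \sqrt{- \frac{123}{8}} = \frac{i \sqrt{246}}{4} \approx 3.9211 i$)
$l{\left(v \right)} = 4 + \frac{-12 + v}{v + \frac{i \sqrt{246}}{4}}$ ($l{\left(v \right)} = 4 + \frac{v - 12}{v + \frac{i \sqrt{246}}{4}} = 4 + \frac{-12 + v}{v + \frac{i \sqrt{246}}{4}}$)
$-3380685 - l{\left(Q \right)} \left(-672 - 1011\right) = -3380685 - \frac{4 \left(-12 + 5 \cdot 17 + i \sqrt{246}\right)}{4 \cdot 17 + i \sqrt{246}} \left(-672 - 1011\right) = -3380685 - \frac{4 \left(-12 + 85 + i \sqrt{246}\right)}{68 + i \sqrt{246}} \left(-1683\right) = -3380685 - \frac{4 \left(73 + i \sqrt{246}\right)}{68 + i \sqrt{246}} \left(-1683\right) = -3380685 - - \frac{6732 \left(73 + i \sqrt{246}\right)}{68 + i \sqrt{246}} = -3380685 + \frac{6732 \left(73 + i \sqrt{246}\right)}{68 + i \sqrt{246}}$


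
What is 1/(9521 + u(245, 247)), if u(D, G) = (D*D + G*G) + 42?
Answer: 1/130597 ≈ 7.6571e-6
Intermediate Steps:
u(D, G) = 42 + D**2 + G**2 (u(D, G) = (D**2 + G**2) + 42 = 42 + D**2 + G**2)
1/(9521 + u(245, 247)) = 1/(9521 + (42 + 245**2 + 247**2)) = 1/(9521 + (42 + 60025 + 61009)) = 1/(9521 + 121076) = 1/130597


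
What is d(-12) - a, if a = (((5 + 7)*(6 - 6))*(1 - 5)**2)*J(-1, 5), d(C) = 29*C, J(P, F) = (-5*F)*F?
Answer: -348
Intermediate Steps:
J(P, F) = -5*F**2
a = 0 (a = (((5 + 7)*(6 - 6))*(1 - 5)**2)*(-5*5**2) = ((12*0)*(-4)**2)*(-5*25) = (0*16)*(-125) = 0*(-125) = 0)
d(-12) - a = 29*(-12) - 1*0 = -348 + 0 = -348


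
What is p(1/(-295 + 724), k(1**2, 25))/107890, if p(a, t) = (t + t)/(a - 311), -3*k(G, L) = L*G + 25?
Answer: 715/719723401 ≈ 9.9344e-7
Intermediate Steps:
k(G, L) = -25/3 - G*L/3 (k(G, L) = -(L*G + 25)/3 = -(G*L + 25)/3 = -(25 + G*L)/3 = -25/3 - G*L/3)
p(a, t) = 2*t/(-311 + a) (p(a, t) = (2*t)/(-311 + a) = 2*t/(-311 + a))
p(1/(-295 + 724), k(1**2, 25))/107890 = (2*(-25/3 - 1/3*1**2*25)/(-311 + 1/(-295 + 724)))/107890 = (2*(-25/3 - 1/3*1*25)/(-311 + 1/429))*(1/107890) = (2*(-25/3 - 25/3)/(-311 + 1/429))*(1/107890) = (2*(-50/3)/(-133418/429))*(1/107890) = (2*(-50/3)*(-429/133418))*(1/107890) = (7150/66709)*(1/107890) = 715/719723401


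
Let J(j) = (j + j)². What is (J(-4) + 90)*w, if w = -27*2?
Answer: -8316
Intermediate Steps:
J(j) = 4*j² (J(j) = (2*j)² = 4*j²)
w = -54
(J(-4) + 90)*w = (4*(-4)² + 90)*(-54) = (4*16 + 90)*(-54) = (64 + 90)*(-54) = 154*(-54) = -8316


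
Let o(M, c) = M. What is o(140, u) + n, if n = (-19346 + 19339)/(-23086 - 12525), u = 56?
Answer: 4985547/35611 ≈ 140.00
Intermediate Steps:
n = 7/35611 (n = -7/(-35611) = -7*(-1/35611) = 7/35611 ≈ 0.00019657)
o(140, u) + n = 140 + 7/35611 = 4985547/35611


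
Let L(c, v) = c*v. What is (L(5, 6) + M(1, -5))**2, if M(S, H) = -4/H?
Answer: 23716/25 ≈ 948.64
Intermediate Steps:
(L(5, 6) + M(1, -5))**2 = (5*6 - 4/(-5))**2 = (30 - 4*(-1/5))**2 = (30 + 4/5)**2 = (154/5)**2 = 23716/25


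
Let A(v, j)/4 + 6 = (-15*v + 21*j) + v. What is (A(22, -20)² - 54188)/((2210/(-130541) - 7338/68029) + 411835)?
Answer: 76070177207194612/3657329956955367 ≈ 20.799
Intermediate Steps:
A(v, j) = -24 - 56*v + 84*j (A(v, j) = -24 + 4*((-15*v + 21*j) + v) = -24 + 4*(-14*v + 21*j) = -24 + (-56*v + 84*j) = -24 - 56*v + 84*j)
(A(22, -20)² - 54188)/((2210/(-130541) - 7338/68029) + 411835) = ((-24 - 56*22 + 84*(-20))² - 54188)/((2210/(-130541) - 7338/68029) + 411835) = ((-24 - 1232 - 1680)² - 54188)/((2210*(-1/130541) - 7338*1/68029) + 411835) = ((-2936)² - 54188)/((-2210/130541 - 7338/68029) + 411835) = (8620096 - 54188)/(-1108253948/8880573689 + 411835) = 8565908/(3657329956955367/8880573689) = 8565908*(8880573689/3657329956955367) = 76070177207194612/3657329956955367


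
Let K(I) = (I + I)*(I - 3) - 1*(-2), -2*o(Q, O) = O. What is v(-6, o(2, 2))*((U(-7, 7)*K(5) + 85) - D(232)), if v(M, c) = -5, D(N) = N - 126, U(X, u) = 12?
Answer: -1215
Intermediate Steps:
o(Q, O) = -O/2
D(N) = -126 + N
K(I) = 2 + 2*I*(-3 + I) (K(I) = (2*I)*(-3 + I) + 2 = 2*I*(-3 + I) + 2 = 2 + 2*I*(-3 + I))
v(-6, o(2, 2))*((U(-7, 7)*K(5) + 85) - D(232)) = -5*((12*(2 - 6*5 + 2*5²) + 85) - (-126 + 232)) = -5*((12*(2 - 30 + 2*25) + 85) - 1*106) = -5*((12*(2 - 30 + 50) + 85) - 106) = -5*((12*22 + 85) - 106) = -5*((264 + 85) - 106) = -5*(349 - 106) = -5*243 = -1215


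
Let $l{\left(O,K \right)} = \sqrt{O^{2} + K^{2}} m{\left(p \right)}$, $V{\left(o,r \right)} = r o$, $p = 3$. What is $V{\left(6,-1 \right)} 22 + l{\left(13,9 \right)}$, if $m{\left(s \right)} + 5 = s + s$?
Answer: $-132 + 5 \sqrt{10} \approx -116.19$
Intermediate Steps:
$V{\left(o,r \right)} = o r$
$m{\left(s \right)} = -5 + 2 s$ ($m{\left(s \right)} = -5 + \left(s + s\right) = -5 + 2 s$)
$l{\left(O,K \right)} = \sqrt{K^{2} + O^{2}}$ ($l{\left(O,K \right)} = \sqrt{O^{2} + K^{2}} \left(-5 + 2 \cdot 3\right) = \sqrt{K^{2} + O^{2}} \left(-5 + 6\right) = \sqrt{K^{2} + O^{2}} \cdot 1 = \sqrt{K^{2} + O^{2}}$)
$V{\left(6,-1 \right)} 22 + l{\left(13,9 \right)} = 6 \left(-1\right) 22 + \sqrt{9^{2} + 13^{2}} = \left(-6\right) 22 + \sqrt{81 + 169} = -132 + \sqrt{250} = -132 + 5 \sqrt{10}$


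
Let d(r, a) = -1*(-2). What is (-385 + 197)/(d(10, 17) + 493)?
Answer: -188/495 ≈ -0.37980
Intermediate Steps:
d(r, a) = 2
(-385 + 197)/(d(10, 17) + 493) = (-385 + 197)/(2 + 493) = -188/495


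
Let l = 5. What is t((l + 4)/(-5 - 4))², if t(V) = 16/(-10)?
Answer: 64/25 ≈ 2.5600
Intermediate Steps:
t(V) = -8/5 (t(V) = 16*(-⅒) = -8/5)
t((l + 4)/(-5 - 4))² = (-8/5)² = 64/25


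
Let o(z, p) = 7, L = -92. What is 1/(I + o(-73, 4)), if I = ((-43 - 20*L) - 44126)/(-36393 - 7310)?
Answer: 43703/348250 ≈ 0.12549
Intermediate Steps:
I = 42329/43703 (I = ((-43 - 20*(-92)) - 44126)/(-36393 - 7310) = ((-43 + 1840) - 44126)/(-43703) = (1797 - 44126)*(-1/43703) = -42329*(-1/43703) = 42329/43703 ≈ 0.96856)
1/(I + o(-73, 4)) = 1/(42329/43703 + 7) = 1/(348250/43703) = 43703/348250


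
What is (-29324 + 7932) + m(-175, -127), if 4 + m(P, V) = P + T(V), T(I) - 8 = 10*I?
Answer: -22833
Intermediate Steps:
T(I) = 8 + 10*I
m(P, V) = 4 + P + 10*V (m(P, V) = -4 + (P + (8 + 10*V)) = -4 + (8 + P + 10*V) = 4 + P + 10*V)
(-29324 + 7932) + m(-175, -127) = (-29324 + 7932) + (4 - 175 + 10*(-127)) = -21392 + (4 - 175 - 1270) = -21392 - 1441 = -22833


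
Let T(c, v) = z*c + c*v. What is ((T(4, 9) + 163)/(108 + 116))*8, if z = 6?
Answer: 223/28 ≈ 7.9643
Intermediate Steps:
T(c, v) = 6*c + c*v
((T(4, 9) + 163)/(108 + 116))*8 = ((4*(6 + 9) + 163)/(108 + 116))*8 = ((4*15 + 163)/224)*8 = ((60 + 163)*(1/224))*8 = (223*(1/224))*8 = (223/224)*8 = 223/28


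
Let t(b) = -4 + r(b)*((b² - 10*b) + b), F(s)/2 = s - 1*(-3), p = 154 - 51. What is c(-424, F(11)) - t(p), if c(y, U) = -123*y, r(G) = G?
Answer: -945090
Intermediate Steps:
p = 103
F(s) = 6 + 2*s (F(s) = 2*(s - 1*(-3)) = 2*(s + 3) = 2*(3 + s) = 6 + 2*s)
t(b) = -4 + b*(b² - 9*b) (t(b) = -4 + b*((b² - 10*b) + b) = -4 + b*(b² - 9*b))
c(-424, F(11)) - t(p) = -123*(-424) - (-4 + 103³ - 9*103²) = 52152 - (-4 + 1092727 - 9*10609) = 52152 - (-4 + 1092727 - 95481) = 52152 - 1*997242 = 52152 - 997242 = -945090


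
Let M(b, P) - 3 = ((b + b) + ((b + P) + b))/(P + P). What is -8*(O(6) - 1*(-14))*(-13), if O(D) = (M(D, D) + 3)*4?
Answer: 4992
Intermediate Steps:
M(b, P) = 3 + (P + 4*b)/(2*P) (M(b, P) = 3 + ((b + b) + ((b + P) + b))/(P + P) = 3 + (2*b + ((P + b) + b))/((2*P)) = 3 + (2*b + (P + 2*b))*(1/(2*P)) = 3 + (P + 4*b)*(1/(2*P)) = 3 + (P + 4*b)/(2*P))
O(D) = 34 (O(D) = ((7/2 + 2*D/D) + 3)*4 = ((7/2 + 2) + 3)*4 = (11/2 + 3)*4 = (17/2)*4 = 34)
-8*(O(6) - 1*(-14))*(-13) = -8*(34 - 1*(-14))*(-13) = -8*(34 + 14)*(-13) = -8*48*(-13) = -384*(-13) = 4992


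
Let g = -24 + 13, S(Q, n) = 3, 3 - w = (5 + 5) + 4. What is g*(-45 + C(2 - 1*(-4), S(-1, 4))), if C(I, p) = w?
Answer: 616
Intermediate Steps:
w = -11 (w = 3 - ((5 + 5) + 4) = 3 - (10 + 4) = 3 - 1*14 = 3 - 14 = -11)
C(I, p) = -11
g = -11
g*(-45 + C(2 - 1*(-4), S(-1, 4))) = -11*(-45 - 11) = -11*(-56) = 616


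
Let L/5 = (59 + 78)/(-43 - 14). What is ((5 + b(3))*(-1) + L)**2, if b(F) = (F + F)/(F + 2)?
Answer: 26956864/81225 ≈ 331.88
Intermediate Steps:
b(F) = 2*F/(2 + F) (b(F) = (2*F)/(2 + F) = 2*F/(2 + F))
L = -685/57 (L = 5*((59 + 78)/(-43 - 14)) = 5*(137/(-57)) = 5*(137*(-1/57)) = 5*(-137/57) = -685/57 ≈ -12.018)
((5 + b(3))*(-1) + L)**2 = ((5 + 2*3/(2 + 3))*(-1) - 685/57)**2 = ((5 + 2*3/5)*(-1) - 685/57)**2 = ((5 + 2*3*(1/5))*(-1) - 685/57)**2 = ((5 + 6/5)*(-1) - 685/57)**2 = ((31/5)*(-1) - 685/57)**2 = (-31/5 - 685/57)**2 = (-5192/285)**2 = 26956864/81225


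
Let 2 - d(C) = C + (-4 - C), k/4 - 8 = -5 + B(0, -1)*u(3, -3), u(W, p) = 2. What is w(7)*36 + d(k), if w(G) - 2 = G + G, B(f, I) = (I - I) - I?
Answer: 582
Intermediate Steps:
B(f, I) = -I (B(f, I) = 0 - I = -I)
w(G) = 2 + 2*G (w(G) = 2 + (G + G) = 2 + 2*G)
k = 20 (k = 32 + 4*(-5 - 1*(-1)*2) = 32 + 4*(-5 + 1*2) = 32 + 4*(-5 + 2) = 32 + 4*(-3) = 32 - 12 = 20)
d(C) = 6 (d(C) = 2 - (C + (-4 - C)) = 2 - 1*(-4) = 2 + 4 = 6)
w(7)*36 + d(k) = (2 + 2*7)*36 + 6 = (2 + 14)*36 + 6 = 16*36 + 6 = 576 + 6 = 582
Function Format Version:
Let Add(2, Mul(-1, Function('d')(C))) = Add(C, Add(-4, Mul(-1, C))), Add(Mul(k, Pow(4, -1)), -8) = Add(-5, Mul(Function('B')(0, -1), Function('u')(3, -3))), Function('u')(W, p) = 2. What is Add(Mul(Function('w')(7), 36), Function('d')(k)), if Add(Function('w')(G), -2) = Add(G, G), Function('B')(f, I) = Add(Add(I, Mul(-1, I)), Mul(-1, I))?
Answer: 582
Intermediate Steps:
Function('B')(f, I) = Mul(-1, I) (Function('B')(f, I) = Add(0, Mul(-1, I)) = Mul(-1, I))
Function('w')(G) = Add(2, Mul(2, G)) (Function('w')(G) = Add(2, Add(G, G)) = Add(2, Mul(2, G)))
k = 20 (k = Add(32, Mul(4, Add(-5, Mul(Mul(-1, -1), 2)))) = Add(32, Mul(4, Add(-5, Mul(1, 2)))) = Add(32, Mul(4, Add(-5, 2))) = Add(32, Mul(4, -3)) = Add(32, -12) = 20)
Function('d')(C) = 6 (Function('d')(C) = Add(2, Mul(-1, Add(C, Add(-4, Mul(-1, C))))) = Add(2, Mul(-1, -4)) = Add(2, 4) = 6)
Add(Mul(Function('w')(7), 36), Function('d')(k)) = Add(Mul(Add(2, Mul(2, 7)), 36), 6) = Add(Mul(Add(2, 14), 36), 6) = Add(Mul(16, 36), 6) = Add(576, 6) = 582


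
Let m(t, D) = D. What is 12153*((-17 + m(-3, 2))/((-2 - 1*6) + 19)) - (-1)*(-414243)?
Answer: -4738968/11 ≈ -4.3082e+5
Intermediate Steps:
12153*((-17 + m(-3, 2))/((-2 - 1*6) + 19)) - (-1)*(-414243) = 12153*((-17 + 2)/((-2 - 1*6) + 19)) - (-1)*(-414243) = 12153*(-15/((-2 - 6) + 19)) - 1*414243 = 12153*(-15/(-8 + 19)) - 414243 = 12153*(-15/11) - 414243 = -182295/11 - 414243 = -4738968/11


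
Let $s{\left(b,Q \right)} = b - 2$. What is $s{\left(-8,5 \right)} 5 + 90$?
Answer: $40$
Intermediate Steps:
$s{\left(b,Q \right)} = -2 + b$
$s{\left(-8,5 \right)} 5 + 90 = \left(-2 - 8\right) 5 + 90 = \left(-10\right) 5 + 90 = -50 + 90 = 40$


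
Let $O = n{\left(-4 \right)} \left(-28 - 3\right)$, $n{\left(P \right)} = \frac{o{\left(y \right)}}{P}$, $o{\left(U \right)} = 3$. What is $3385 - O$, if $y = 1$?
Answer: $\frac{13447}{4} \approx 3361.8$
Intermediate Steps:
$n{\left(P \right)} = \frac{3}{P}$
$O = \frac{93}{4}$ ($O = \frac{3}{-4} \left(-28 - 3\right) = 3 \left(- \frac{1}{4}\right) \left(-31\right) = \left(- \frac{3}{4}\right) \left(-31\right) = \frac{93}{4} \approx 23.25$)
$3385 - O = 3385 - \frac{93}{4} = \frac{13447}{4}$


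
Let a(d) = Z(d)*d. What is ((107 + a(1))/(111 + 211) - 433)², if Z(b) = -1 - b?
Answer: 396129409/2116 ≈ 1.8721e+5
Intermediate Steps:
a(d) = d*(-1 - d) (a(d) = (-1 - d)*d = d*(-1 - d))
((107 + a(1))/(111 + 211) - 433)² = ((107 - 1*1*(1 + 1))/(111 + 211) - 433)² = ((107 - 1*1*2)/322 - 433)² = ((107 - 2)*(1/322) - 433)² = (105*(1/322) - 433)² = (15/46 - 433)² = (-19903/46)² = 396129409/2116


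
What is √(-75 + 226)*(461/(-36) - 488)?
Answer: -18029*√151/36 ≈ -6154.0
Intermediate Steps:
√(-75 + 226)*(461/(-36) - 488) = √151*(461*(-1/36) - 488) = √151*(-461/36 - 488) = √151*(-18029/36) = -18029*√151/36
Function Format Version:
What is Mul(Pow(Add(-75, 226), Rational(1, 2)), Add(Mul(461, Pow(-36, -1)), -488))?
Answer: Mul(Rational(-18029, 36), Pow(151, Rational(1, 2))) ≈ -6154.0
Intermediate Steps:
Mul(Pow(Add(-75, 226), Rational(1, 2)), Add(Mul(461, Pow(-36, -1)), -488)) = Mul(Pow(151, Rational(1, 2)), Add(Mul(461, Rational(-1, 36)), -488)) = Mul(Pow(151, Rational(1, 2)), Add(Rational(-461, 36), -488)) = Mul(Pow(151, Rational(1, 2)), Rational(-18029, 36)) = Mul(Rational(-18029, 36), Pow(151, Rational(1, 2)))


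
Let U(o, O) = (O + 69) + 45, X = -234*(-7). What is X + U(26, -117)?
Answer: 1635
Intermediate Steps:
X = 1638
U(o, O) = 114 + O (U(o, O) = (69 + O) + 45 = 114 + O)
X + U(26, -117) = 1638 + (114 - 117) = 1638 - 3 = 1635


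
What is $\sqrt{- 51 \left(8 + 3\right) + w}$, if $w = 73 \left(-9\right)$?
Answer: $i \sqrt{1218} \approx 34.9 i$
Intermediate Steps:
$w = -657$
$\sqrt{- 51 \left(8 + 3\right) + w} = \sqrt{- 51 \left(8 + 3\right) - 657} = \sqrt{\left(-51\right) 11 - 657} = \sqrt{-561 - 657} = \sqrt{-1218} = i \sqrt{1218}$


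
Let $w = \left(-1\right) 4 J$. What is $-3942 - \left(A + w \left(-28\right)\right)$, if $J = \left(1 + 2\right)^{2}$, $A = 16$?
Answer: $-4966$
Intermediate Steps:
$J = 9$ ($J = 3^{2} = 9$)
$w = -36$ ($w = \left(-1\right) 4 \cdot 9 = \left(-4\right) 9 = -36$)
$-3942 - \left(A + w \left(-28\right)\right) = -3942 - \left(16 - -1008\right) = -3942 - \left(16 + 1008\right) = -3942 - 1024 = -4966$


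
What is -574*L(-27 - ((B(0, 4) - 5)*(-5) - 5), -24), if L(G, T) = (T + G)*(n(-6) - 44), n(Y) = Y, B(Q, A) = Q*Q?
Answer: -2037700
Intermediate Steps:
B(Q, A) = Q²
L(G, T) = -50*G - 50*T (L(G, T) = (T + G)*(-6 - 44) = (G + T)*(-50) = -50*G - 50*T)
-574*L(-27 - ((B(0, 4) - 5)*(-5) - 5), -24) = -574*(-50*(-27 - ((0² - 5)*(-5) - 5)) - 50*(-24)) = -574*(-50*(-27 - ((0 - 5)*(-5) - 5)) + 1200) = -574*(-50*(-27 - (-5*(-5) - 5)) + 1200) = -574*(-50*(-27 - (25 - 5)) + 1200) = -574*(-50*(-27 - 1*20) + 1200) = -574*(-50*(-27 - 20) + 1200) = -574*(-50*(-47) + 1200) = -574*(2350 + 1200) = -574*3550 = -2037700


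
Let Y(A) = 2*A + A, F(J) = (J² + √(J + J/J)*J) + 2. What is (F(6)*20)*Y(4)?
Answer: 9120 + 1440*√7 ≈ 12930.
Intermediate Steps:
F(J) = 2 + J² + J*√(1 + J) (F(J) = (J² + √(J + 1)*J) + 2 = (J² + √(1 + J)*J) + 2 = (J² + J*√(1 + J)) + 2 = 2 + J² + J*√(1 + J))
Y(A) = 3*A
(F(6)*20)*Y(4) = ((2 + 6² + 6*√(1 + 6))*20)*(3*4) = ((2 + 36 + 6*√7)*20)*12 = ((38 + 6*√7)*20)*12 = (760 + 120*√7)*12 = 9120 + 1440*√7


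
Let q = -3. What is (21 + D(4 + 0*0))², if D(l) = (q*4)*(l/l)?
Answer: 81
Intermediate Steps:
D(l) = -12 (D(l) = (-3*4)*(l/l) = -12*1 = -12)
(21 + D(4 + 0*0))² = (21 - 12)² = 9² = 81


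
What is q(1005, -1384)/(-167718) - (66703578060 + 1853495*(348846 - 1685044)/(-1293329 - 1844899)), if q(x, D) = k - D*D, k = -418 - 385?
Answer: -1462874922002357182432/21930721821 ≈ -6.6704e+10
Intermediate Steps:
k = -803
q(x, D) = -803 - D**2 (q(x, D) = -803 - D*D = -803 - D**2)
q(1005, -1384)/(-167718) - (66703578060 + 1853495*(348846 - 1685044)/(-1293329 - 1844899)) = (-803 - 1*(-1384)**2)/(-167718) - (66703578060 + 1853495*(348846 - 1685044)/(-1293329 - 1844899)) = (-803 - 1*1915456)*(-1/167718) - 1853495/(1/(-1336198/(-3138228) + 35988)) = (-803 - 1915456)*(-1/167718) - 1853495/(1/(-1336198*(-1/3138228) + 35988)) = -1916259*(-1/167718) - 1853495/(1/(668099/1569114 + 35988)) = 638753/55906 - 1853495/(1/(56469942731/1569114)) = 638753/55906 - 1853495/1569114/56469942731 = 638753/55906 - 1853495*56469942731/1569114 = 638753/55906 - 104666756502194845/1569114 = -1462874922002357182432/21930721821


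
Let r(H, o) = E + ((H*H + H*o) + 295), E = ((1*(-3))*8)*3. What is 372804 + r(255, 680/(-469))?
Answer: 205272988/469 ≈ 4.3768e+5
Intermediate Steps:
E = -72 (E = -3*8*3 = -24*3 = -72)
r(H, o) = 223 + H² + H*o (r(H, o) = -72 + ((H*H + H*o) + 295) = -72 + ((H² + H*o) + 295) = -72 + (295 + H² + H*o) = 223 + H² + H*o)
372804 + r(255, 680/(-469)) = 372804 + (223 + 255² + 255*(680/(-469))) = 372804 + (223 + 65025 + 255*(680*(-1/469))) = 372804 + (223 + 65025 + 255*(-680/469)) = 372804 + (223 + 65025 - 173400/469) = 372804 + 30427912/469 = 205272988/469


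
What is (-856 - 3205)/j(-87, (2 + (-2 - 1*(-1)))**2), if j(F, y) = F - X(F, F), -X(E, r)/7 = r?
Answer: 4061/696 ≈ 5.8348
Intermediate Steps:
X(E, r) = -7*r
j(F, y) = 8*F (j(F, y) = F - (-7)*F = F + 7*F = 8*F)
(-856 - 3205)/j(-87, (2 + (-2 - 1*(-1)))**2) = (-856 - 3205)/((8*(-87))) = -4061/(-696) = -4061*(-1/696) = 4061/696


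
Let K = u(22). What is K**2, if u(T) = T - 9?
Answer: 169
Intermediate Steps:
u(T) = -9 + T
K = 13 (K = -9 + 22 = 13)
K**2 = 13**2 = 169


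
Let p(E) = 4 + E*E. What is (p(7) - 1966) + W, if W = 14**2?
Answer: -1717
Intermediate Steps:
W = 196
p(E) = 4 + E**2
(p(7) - 1966) + W = ((4 + 7**2) - 1966) + 196 = ((4 + 49) - 1966) + 196 = (53 - 1966) + 196 = -1913 + 196 = -1717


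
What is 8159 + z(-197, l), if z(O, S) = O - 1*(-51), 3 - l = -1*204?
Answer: 8013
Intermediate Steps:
l = 207 (l = 3 - (-1)*204 = 3 - 1*(-204) = 3 + 204 = 207)
z(O, S) = 51 + O (z(O, S) = O + 51 = 51 + O)
8159 + z(-197, l) = 8159 + (51 - 197) = 8159 - 146 = 8013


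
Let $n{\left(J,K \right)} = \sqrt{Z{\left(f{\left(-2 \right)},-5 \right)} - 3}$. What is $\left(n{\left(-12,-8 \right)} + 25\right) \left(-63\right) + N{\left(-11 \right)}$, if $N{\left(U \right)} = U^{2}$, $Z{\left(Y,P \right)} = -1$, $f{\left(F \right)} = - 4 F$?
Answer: $-1454 - 126 i \approx -1454.0 - 126.0 i$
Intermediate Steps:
$n{\left(J,K \right)} = 2 i$ ($n{\left(J,K \right)} = \sqrt{-1 - 3} = \sqrt{-4} = 2 i$)
$\left(n{\left(-12,-8 \right)} + 25\right) \left(-63\right) + N{\left(-11 \right)} = \left(2 i + 25\right) \left(-63\right) + \left(-11\right)^{2} = \left(25 + 2 i\right) \left(-63\right) + 121 = \left(-1575 - 126 i\right) + 121 = -1454 - 126 i$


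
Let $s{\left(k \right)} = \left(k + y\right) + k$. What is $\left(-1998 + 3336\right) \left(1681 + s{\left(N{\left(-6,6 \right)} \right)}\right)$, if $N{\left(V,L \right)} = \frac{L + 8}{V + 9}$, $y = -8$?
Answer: $2250962$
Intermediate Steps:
$N{\left(V,L \right)} = \frac{8 + L}{9 + V}$
$s{\left(k \right)} = -8 + 2 k$ ($s{\left(k \right)} = \left(k - 8\right) + k = \left(-8 + k\right) + k = -8 + 2 k$)
$\left(-1998 + 3336\right) \left(1681 + s{\left(N{\left(-6,6 \right)} \right)}\right) = \left(-1998 + 3336\right) \left(1681 - \left(8 - 2 \frac{8 + 6}{9 - 6}\right)\right) = 1338 \left(1681 - \left(8 - 2 \cdot \frac{1}{3} \cdot 14\right)\right) = 1338 \left(1681 + \left(-8 + 2 \cdot \frac{14}{3}\right)\right) = 1338 \left(1681 + \left(-8 + \frac{28}{3}\right)\right) = 1338 \left(1681 + \frac{4}{3}\right) = 1338 \cdot \frac{5047}{3} = 2250962$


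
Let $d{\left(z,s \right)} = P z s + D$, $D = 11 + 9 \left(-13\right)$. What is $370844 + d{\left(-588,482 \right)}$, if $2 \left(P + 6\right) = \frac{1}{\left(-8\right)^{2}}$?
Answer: $\frac{33104317}{16} \approx 2.069 \cdot 10^{6}$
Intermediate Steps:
$D = -106$ ($D = 11 - 117 = -106$)
$P = - \frac{767}{128}$ ($P = -6 + \frac{1}{2 \left(-8\right)^{2}} = -6 + \frac{1}{2 \cdot 64} = -6 + \frac{1}{2} \cdot \frac{1}{64} = -6 + \frac{1}{128} = - \frac{767}{128} \approx -5.9922$)
$d{\left(z,s \right)} = -106 - \frac{767 s z}{128}$ ($d{\left(z,s \right)} = - \frac{767 z}{128} s - 106 = - \frac{767 s z}{128} - 106 = -106 - \frac{767 s z}{128}$)
$370844 + d{\left(-588,482 \right)} = 370844 - \left(106 + \frac{184847}{64} \left(-588\right)\right) = 370844 + \left(-106 + \frac{27172509}{16}\right) = 370844 + \frac{27170813}{16} = \frac{33104317}{16}$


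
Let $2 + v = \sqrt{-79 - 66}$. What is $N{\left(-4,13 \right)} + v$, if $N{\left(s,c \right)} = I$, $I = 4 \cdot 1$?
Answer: $2 + i \sqrt{145} \approx 2.0 + 12.042 i$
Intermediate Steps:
$I = 4$
$N{\left(s,c \right)} = 4$
$v = -2 + i \sqrt{145}$ ($v = -2 + \sqrt{-79 - 66} = -2 + \sqrt{-145} = -2 + i \sqrt{145} \approx -2.0 + 12.042 i$)
$N{\left(-4,13 \right)} + v = 4 - \left(2 - i \sqrt{145}\right) = 2 + i \sqrt{145}$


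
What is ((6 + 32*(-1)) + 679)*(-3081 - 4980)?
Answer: -5263833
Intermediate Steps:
((6 + 32*(-1)) + 679)*(-3081 - 4980) = ((6 - 32) + 679)*(-8061) = (-26 + 679)*(-8061) = 653*(-8061) = -5263833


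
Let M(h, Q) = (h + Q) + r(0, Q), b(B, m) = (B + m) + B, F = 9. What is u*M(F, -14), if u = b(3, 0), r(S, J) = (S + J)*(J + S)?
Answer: 1146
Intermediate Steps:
r(S, J) = (J + S)**2 (r(S, J) = (J + S)*(J + S) = (J + S)**2)
b(B, m) = m + 2*B
M(h, Q) = Q + h + Q**2 (M(h, Q) = (h + Q) + (Q + 0)**2 = (Q + h) + Q**2 = Q + h + Q**2)
u = 6 (u = 0 + 2*3 = 0 + 6 = 6)
u*M(F, -14) = 6*(-14 + 9 + (-14)**2) = 6*(-14 + 9 + 196) = 6*191 = 1146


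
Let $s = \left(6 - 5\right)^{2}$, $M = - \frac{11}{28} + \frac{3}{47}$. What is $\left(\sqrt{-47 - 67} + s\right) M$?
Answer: $- \frac{433}{1316} - \frac{433 i \sqrt{114}}{1316} \approx -0.32903 - 3.5131 i$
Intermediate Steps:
$M = - \frac{433}{1316}$ ($M = \left(-11\right) \frac{1}{28} + 3 \cdot \frac{1}{47} = - \frac{11}{28} + \frac{3}{47} = - \frac{433}{1316} \approx -0.32903$)
$s = 1$ ($s = 1^{2} = 1$)
$\left(\sqrt{-47 - 67} + s\right) M = \left(\sqrt{-47 - 67} + 1\right) \left(- \frac{433}{1316}\right) = \left(\sqrt{-114} + 1\right) \left(- \frac{433}{1316}\right) = \left(i \sqrt{114} + 1\right) \left(- \frac{433}{1316}\right) = \left(1 + i \sqrt{114}\right) \left(- \frac{433}{1316}\right) = - \frac{433}{1316} - \frac{433 i \sqrt{114}}{1316}$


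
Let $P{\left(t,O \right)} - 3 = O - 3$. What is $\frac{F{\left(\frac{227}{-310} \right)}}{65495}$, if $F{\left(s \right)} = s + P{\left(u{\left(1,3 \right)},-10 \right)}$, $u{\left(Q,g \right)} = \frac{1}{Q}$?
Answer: $- \frac{3327}{20303450} \approx -0.00016386$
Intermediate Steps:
$P{\left(t,O \right)} = O$ ($P{\left(t,O \right)} = 3 + \left(O - 3\right) = 3 + \left(-3 + O\right) = O$)
$F{\left(s \right)} = -10 + s$ ($F{\left(s \right)} = s - 10 = -10 + s$)
$\frac{F{\left(\frac{227}{-310} \right)}}{65495} = \frac{-10 + \frac{227}{-310}}{65495} = \left(-10 + 227 \left(- \frac{1}{310}\right)\right) \frac{1}{65495} = \left(-10 - \frac{227}{310}\right) \frac{1}{65495} = \left(- \frac{3327}{310}\right) \frac{1}{65495} = - \frac{3327}{20303450}$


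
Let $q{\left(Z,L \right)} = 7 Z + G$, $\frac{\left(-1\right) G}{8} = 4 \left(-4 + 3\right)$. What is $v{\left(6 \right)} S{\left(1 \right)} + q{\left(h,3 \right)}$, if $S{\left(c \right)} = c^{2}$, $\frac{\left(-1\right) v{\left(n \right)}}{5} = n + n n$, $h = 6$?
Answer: $-136$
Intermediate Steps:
$G = 32$ ($G = - 8 \cdot 4 \left(-4 + 3\right) = - 8 \cdot 4 \left(-1\right) = \left(-8\right) \left(-4\right) = 32$)
$q{\left(Z,L \right)} = 32 + 7 Z$ ($q{\left(Z,L \right)} = 7 Z + 32 = 32 + 7 Z$)
$v{\left(n \right)} = - 5 n - 5 n^{2}$ ($v{\left(n \right)} = - 5 \left(n + n n\right) = - 5 \left(n + n^{2}\right) = - 5 n - 5 n^{2}$)
$v{\left(6 \right)} S{\left(1 \right)} + q{\left(h,3 \right)} = \left(-5\right) 6 \left(1 + 6\right) 1^{2} + \left(32 + 7 \cdot 6\right) = \left(-5\right) 6 \cdot 7 \cdot 1 + \left(32 + 42\right) = \left(-210\right) 1 + 74 = -210 + 74 = -136$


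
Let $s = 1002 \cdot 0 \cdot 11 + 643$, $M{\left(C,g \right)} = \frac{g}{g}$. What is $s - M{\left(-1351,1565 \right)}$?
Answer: $642$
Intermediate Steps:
$M{\left(C,g \right)} = 1$
$s = 643$ ($s = 1002 \cdot 0 + 643 = 0 + 643 = 643$)
$s - M{\left(-1351,1565 \right)} = 643 - 1 = 642$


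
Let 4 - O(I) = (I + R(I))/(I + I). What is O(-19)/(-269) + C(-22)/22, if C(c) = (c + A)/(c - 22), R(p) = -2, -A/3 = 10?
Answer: 25296/618431 ≈ 0.040904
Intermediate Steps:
A = -30 (A = -3*10 = -30)
O(I) = 4 - (-2 + I)/(2*I) (O(I) = 4 - (I - 2)/(I + I) = 4 - (-2 + I)/(2*I))
C(c) = (-30 + c)/(-22 + c) (C(c) = (c - 30)/(c - 22) = (-30 + c)/(-22 + c))
O(-19)/(-269) + C(-22)/22 = (7/2 + 1/(-19))/(-269) + ((-30 - 22)/(-22 - 22))/22 = (7/2 - 1/19)*(-1/269) + (-52/(-44))*(1/22) = (131/38)*(-1/269) - 1/44*(-52)*(1/22) = -131/10222 + (13/11)*(1/22) = -131/10222 + 13/242 = 25296/618431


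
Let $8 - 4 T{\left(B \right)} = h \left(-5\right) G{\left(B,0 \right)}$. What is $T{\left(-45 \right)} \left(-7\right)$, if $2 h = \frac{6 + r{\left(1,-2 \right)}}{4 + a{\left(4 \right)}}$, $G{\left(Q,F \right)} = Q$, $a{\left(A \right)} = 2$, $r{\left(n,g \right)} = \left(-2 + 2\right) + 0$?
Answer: $\frac{1463}{8} \approx 182.88$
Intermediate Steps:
$r{\left(n,g \right)} = 0$ ($r{\left(n,g \right)} = 0 + 0 = 0$)
$h = \frac{1}{2}$ ($h = \frac{\left(6 + 0\right) \frac{1}{4 + 2}}{2} = \frac{6 \cdot \frac{1}{6}}{2} = \frac{1}{2} \cdot 1 = \frac{1}{2} \approx 0.5$)
$T{\left(B \right)} = 2 + \frac{5 B}{8}$ ($T{\left(B \right)} = 2 - \frac{\frac{1}{2} \left(-5\right) B}{4} = 2 - \frac{\left(- \frac{5}{2}\right) B}{4} = 2 + \frac{5 B}{8}$)
$T{\left(-45 \right)} \left(-7\right) = \left(2 + \frac{5}{8} \left(-45\right)\right) \left(-7\right) = \left(2 - \frac{225}{8}\right) \left(-7\right) = \left(- \frac{209}{8}\right) \left(-7\right) = \frac{1463}{8}$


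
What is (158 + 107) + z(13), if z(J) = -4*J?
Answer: 213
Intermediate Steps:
(158 + 107) + z(13) = (158 + 107) - 4*13 = 265 - 52 = 213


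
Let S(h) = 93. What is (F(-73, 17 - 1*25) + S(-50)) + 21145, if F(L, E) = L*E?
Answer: 21822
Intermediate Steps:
F(L, E) = E*L
(F(-73, 17 - 1*25) + S(-50)) + 21145 = ((17 - 1*25)*(-73) + 93) + 21145 = ((17 - 25)*(-73) + 93) + 21145 = (-8*(-73) + 93) + 21145 = (584 + 93) + 21145 = 677 + 21145 = 21822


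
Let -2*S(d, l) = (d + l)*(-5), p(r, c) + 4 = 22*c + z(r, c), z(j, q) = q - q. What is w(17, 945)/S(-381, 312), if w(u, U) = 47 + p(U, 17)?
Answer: -278/115 ≈ -2.4174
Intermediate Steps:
z(j, q) = 0
p(r, c) = -4 + 22*c (p(r, c) = -4 + (22*c + 0) = -4 + 22*c)
S(d, l) = 5*d/2 + 5*l/2 (S(d, l) = -(d + l)*(-5)/2 = -(-5*d - 5*l)/2 = 5*d/2 + 5*l/2)
w(u, U) = 417 (w(u, U) = 47 + (-4 + 22*17) = 47 + (-4 + 374) = 47 + 370 = 417)
w(17, 945)/S(-381, 312) = 417/((5/2)*(-381) + (5/2)*312) = 417/(-1905/2 + 780) = 417/(-345/2) = 417*(-2/345) = -278/115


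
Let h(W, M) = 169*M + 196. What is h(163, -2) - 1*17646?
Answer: -17788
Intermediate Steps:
h(W, M) = 196 + 169*M
h(163, -2) - 1*17646 = (196 + 169*(-2)) - 1*17646 = (196 - 338) - 17646 = -142 - 17646 = -17788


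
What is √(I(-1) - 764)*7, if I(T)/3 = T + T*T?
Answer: 14*I*√191 ≈ 193.48*I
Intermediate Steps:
I(T) = 3*T + 3*T² (I(T) = 3*(T + T*T) = 3*(T + T²) = 3*T + 3*T²)
√(I(-1) - 764)*7 = √(3*(-1)*(1 - 1) - 764)*7 = √(3*(-1)*0 - 764)*7 = √(0 - 764)*7 = √(-764)*7 = (2*I*√191)*7 = 14*I*√191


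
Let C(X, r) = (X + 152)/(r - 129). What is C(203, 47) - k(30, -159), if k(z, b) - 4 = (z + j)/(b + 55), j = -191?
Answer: -42117/4264 ≈ -9.8773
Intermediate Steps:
k(z, b) = 4 + (-191 + z)/(55 + b) (k(z, b) = 4 + (z - 191)/(b + 55) = 4 + (-191 + z)/(55 + b))
C(X, r) = (152 + X)/(-129 + r)
C(203, 47) - k(30, -159) = (152 + 203)/(-129 + 47) - (29 + 30 + 4*(-159))/(55 - 159) = 355/(-82) - (29 + 30 - 636)/(-104) = -1/82*355 - (-1)*(-577)/104 = -355/82 - 1*577/104 = -355/82 - 577/104 = -42117/4264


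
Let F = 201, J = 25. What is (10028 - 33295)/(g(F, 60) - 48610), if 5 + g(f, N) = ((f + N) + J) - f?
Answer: 23267/48530 ≈ 0.47944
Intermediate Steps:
g(f, N) = 20 + N (g(f, N) = -5 + (((f + N) + 25) - f) = -5 + (((N + f) + 25) - f) = -5 + ((25 + N + f) - f) = -5 + (25 + N) = 20 + N)
(10028 - 33295)/(g(F, 60) - 48610) = (10028 - 33295)/((20 + 60) - 48610) = -23267/(80 - 48610) = -23267/(-48530) = -23267*(-1/48530) = 23267/48530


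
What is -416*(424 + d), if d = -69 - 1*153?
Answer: -84032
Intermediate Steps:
d = -222 (d = -69 - 153 = -222)
-416*(424 + d) = -416*(424 - 222) = -416*202 = -84032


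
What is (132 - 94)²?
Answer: 1444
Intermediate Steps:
(132 - 94)² = 38² = 1444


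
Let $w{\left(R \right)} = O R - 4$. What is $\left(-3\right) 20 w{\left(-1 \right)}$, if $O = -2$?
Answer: $120$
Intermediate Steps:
$w{\left(R \right)} = -4 - 2 R$ ($w{\left(R \right)} = - 2 R - 4 = -4 - 2 R$)
$\left(-3\right) 20 w{\left(-1 \right)} = \left(-3\right) 20 \left(-4 - -2\right) = - 60 \left(-4 + 2\right) = \left(-60\right) \left(-2\right) = 120$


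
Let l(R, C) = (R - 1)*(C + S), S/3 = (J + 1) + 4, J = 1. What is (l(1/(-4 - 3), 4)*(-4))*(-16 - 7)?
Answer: -16192/7 ≈ -2313.1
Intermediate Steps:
S = 18 (S = 3*((1 + 1) + 4) = 3*(2 + 4) = 3*6 = 18)
l(R, C) = (-1 + R)*(18 + C) (l(R, C) = (R - 1)*(C + 18) = (-1 + R)*(18 + C))
(l(1/(-4 - 3), 4)*(-4))*(-16 - 7) = ((-18 - 1*4 + 18/(-4 - 3) + 4/(-4 - 3))*(-4))*(-16 - 7) = ((-18 - 4 + 18/(-7) + 4/(-7))*(-4))*(-23) = ((-18 - 4 + 18*(-1/7) + 4*(-1/7))*(-4))*(-23) = ((-18 - 4 - 18/7 - 4/7)*(-4))*(-23) = -176/7*(-4)*(-23) = (704/7)*(-23) = -16192/7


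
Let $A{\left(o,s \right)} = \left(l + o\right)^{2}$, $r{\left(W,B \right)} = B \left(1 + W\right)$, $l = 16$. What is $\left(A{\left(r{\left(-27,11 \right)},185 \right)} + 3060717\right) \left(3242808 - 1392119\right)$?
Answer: $5799350512113$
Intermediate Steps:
$A{\left(o,s \right)} = \left(16 + o\right)^{2}$
$\left(A{\left(r{\left(-27,11 \right)},185 \right)} + 3060717\right) \left(3242808 - 1392119\right) = \left(\left(16 + 11 \left(1 - 27\right)\right)^{2} + 3060717\right) \left(3242808 - 1392119\right) = \left(\left(16 + 11 \left(-26\right)\right)^{2} + 3060717\right) 1850689 = \left(\left(16 - 286\right)^{2} + 3060717\right) 1850689 = \left(\left(-270\right)^{2} + 3060717\right) 1850689 = \left(72900 + 3060717\right) 1850689 = 3133617 \cdot 1850689 = 5799350512113$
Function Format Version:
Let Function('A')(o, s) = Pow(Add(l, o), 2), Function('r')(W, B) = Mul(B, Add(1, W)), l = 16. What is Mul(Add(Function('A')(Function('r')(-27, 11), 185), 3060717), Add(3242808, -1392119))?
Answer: 5799350512113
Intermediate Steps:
Function('A')(o, s) = Pow(Add(16, o), 2)
Mul(Add(Function('A')(Function('r')(-27, 11), 185), 3060717), Add(3242808, -1392119)) = Mul(Add(Pow(Add(16, Mul(11, Add(1, -27))), 2), 3060717), Add(3242808, -1392119)) = Mul(Add(Pow(Add(16, Mul(11, -26)), 2), 3060717), 1850689) = Mul(Add(Pow(Add(16, -286), 2), 3060717), 1850689) = Mul(Add(Pow(-270, 2), 3060717), 1850689) = Mul(Add(72900, 3060717), 1850689) = Mul(3133617, 1850689) = 5799350512113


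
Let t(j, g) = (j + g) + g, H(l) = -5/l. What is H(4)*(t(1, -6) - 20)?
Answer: 155/4 ≈ 38.750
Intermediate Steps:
t(j, g) = j + 2*g (t(j, g) = (g + j) + g = j + 2*g)
H(4)*(t(1, -6) - 20) = (-5/4)*((1 + 2*(-6)) - 20) = (-5*1/4)*((1 - 12) - 20) = -5*(-11 - 20)/4 = -5/4*(-31) = 155/4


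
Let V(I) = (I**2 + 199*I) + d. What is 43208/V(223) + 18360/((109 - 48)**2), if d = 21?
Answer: 171722608/31840597 ≈ 5.3932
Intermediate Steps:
V(I) = 21 + I**2 + 199*I (V(I) = (I**2 + 199*I) + 21 = 21 + I**2 + 199*I)
43208/V(223) + 18360/((109 - 48)**2) = 43208/(21 + 223**2 + 199*223) + 18360/((109 - 48)**2) = 43208/(21 + 49729 + 44377) + 18360/(61**2) = 43208/94127 + 18360/3721 = 43208*(1/94127) + 18360*(1/3721) = 3928/8557 + 18360/3721 = 171722608/31840597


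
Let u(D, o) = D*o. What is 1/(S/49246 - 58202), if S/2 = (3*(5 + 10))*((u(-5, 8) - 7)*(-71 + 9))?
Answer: -24623/1432976716 ≈ -1.7183e-5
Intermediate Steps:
S = 262260 (S = 2*((3*(5 + 10))*((-5*8 - 7)*(-71 + 9))) = 2*((3*15)*((-40 - 7)*(-62))) = 2*(45*(-47*(-62))) = 2*(45*2914) = 2*131130 = 262260)
1/(S/49246 - 58202) = 1/(262260/49246 - 58202) = 1/(262260*(1/49246) - 58202) = 1/(131130/24623 - 58202) = 1/(-1432976716/24623) = -24623/1432976716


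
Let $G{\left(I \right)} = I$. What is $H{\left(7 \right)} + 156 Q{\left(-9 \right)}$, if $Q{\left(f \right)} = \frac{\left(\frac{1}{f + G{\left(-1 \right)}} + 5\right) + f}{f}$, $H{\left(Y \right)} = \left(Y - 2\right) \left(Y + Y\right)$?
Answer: $\frac{2116}{15} \approx 141.07$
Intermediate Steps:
$H{\left(Y \right)} = 2 Y \left(-2 + Y\right)$ ($H{\left(Y \right)} = \left(-2 + Y\right) 2 Y = 2 Y \left(-2 + Y\right)$)
$Q{\left(f \right)} = \frac{5 + f + \frac{1}{-1 + f}}{f}$ ($Q{\left(f \right)} = \frac{\left(\frac{1}{f - 1} + 5\right) + f}{f} = \frac{\left(\frac{1}{-1 + f} + 5\right) + f}{f} = \frac{\left(5 + \frac{1}{-1 + f}\right) + f}{f} = \frac{5 + f + \frac{1}{-1 + f}}{f}$)
$H{\left(7 \right)} + 156 Q{\left(-9 \right)} = 2 \cdot 7 \left(-2 + 7\right) + 156 \frac{-4 + \left(-9\right)^{2} + 4 \left(-9\right)}{\left(-9\right) \left(-1 - 9\right)} = 2 \cdot 7 \cdot 5 + 156 \left(- \frac{-4 + 81 - 36}{9 \left(-10\right)}\right) = 70 + 156 \left(\left(- \frac{1}{9}\right) \left(- \frac{1}{10}\right) 41\right) = 70 + 156 \cdot \frac{41}{90} = 70 + \frac{1066}{15} = \frac{2116}{15}$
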